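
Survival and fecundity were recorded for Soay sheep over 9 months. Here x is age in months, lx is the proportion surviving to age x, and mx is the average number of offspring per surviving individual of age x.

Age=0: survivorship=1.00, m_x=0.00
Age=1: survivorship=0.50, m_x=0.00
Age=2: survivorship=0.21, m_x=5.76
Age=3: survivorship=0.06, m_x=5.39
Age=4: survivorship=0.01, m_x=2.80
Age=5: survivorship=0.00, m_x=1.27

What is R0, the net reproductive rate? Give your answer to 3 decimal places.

1.561

lx·mx by age: 0, 0, 1.2096, 0.3234, 0.028, 0
R0 = Σ lx·mx = 1.561 → 1.561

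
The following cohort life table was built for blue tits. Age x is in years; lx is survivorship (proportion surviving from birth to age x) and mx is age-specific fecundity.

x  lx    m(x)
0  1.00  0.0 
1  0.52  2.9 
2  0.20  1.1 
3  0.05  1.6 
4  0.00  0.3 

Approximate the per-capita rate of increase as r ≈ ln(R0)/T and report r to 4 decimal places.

R0 = Σ lx·mx = 0 + 1.508 + 0.22 + 0.08 + 0 = 1.808
Σ x·lx·mx = 2.188; T = 2.188/1.808 = 1.21018…
r ≈ ln(R0)/T = ln(1.808)/1.21018… = 0.489367… → 0.4894

0.4894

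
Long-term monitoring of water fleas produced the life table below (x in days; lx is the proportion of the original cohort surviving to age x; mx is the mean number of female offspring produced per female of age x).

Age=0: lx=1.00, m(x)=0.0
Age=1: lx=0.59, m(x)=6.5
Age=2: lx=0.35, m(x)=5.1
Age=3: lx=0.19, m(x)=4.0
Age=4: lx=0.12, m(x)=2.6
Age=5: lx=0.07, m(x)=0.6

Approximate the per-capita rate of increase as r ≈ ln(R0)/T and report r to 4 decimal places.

1.1526

R0 = Σ lx·mx = 0 + 3.835 + 1.785 + 0.76 + 0.312 + 0.042 = 6.734
Σ x·lx·mx = 11.143; T = 11.143/6.734 = 1.65474…
r ≈ ln(R0)/T = ln(6.734)/1.65474… = 1.152551… → 1.1526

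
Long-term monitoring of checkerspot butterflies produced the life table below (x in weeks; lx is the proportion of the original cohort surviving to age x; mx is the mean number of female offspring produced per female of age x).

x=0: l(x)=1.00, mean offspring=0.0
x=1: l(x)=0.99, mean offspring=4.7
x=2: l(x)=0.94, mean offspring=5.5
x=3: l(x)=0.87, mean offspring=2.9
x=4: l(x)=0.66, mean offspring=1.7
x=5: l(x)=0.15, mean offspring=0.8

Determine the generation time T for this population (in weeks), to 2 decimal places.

lx·mx: 0, 4.653, 5.17, 2.523, 1.122, 0.12 → R0 = 13.588
x·lx·mx: 0, 4.653, 10.34, 7.569, 4.488, 0.6 → Σ = 27.65
T = 27.65 / 13.588 = 2.034884… → 2.03

2.03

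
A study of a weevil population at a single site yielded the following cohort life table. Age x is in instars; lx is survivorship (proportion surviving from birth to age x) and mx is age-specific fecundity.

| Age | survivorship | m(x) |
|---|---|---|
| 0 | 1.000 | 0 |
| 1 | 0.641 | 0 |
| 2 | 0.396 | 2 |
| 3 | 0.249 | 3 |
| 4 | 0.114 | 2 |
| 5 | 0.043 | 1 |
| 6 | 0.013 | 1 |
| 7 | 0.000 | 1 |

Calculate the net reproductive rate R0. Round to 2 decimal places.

1.82

lx·mx by age: 0, 0, 0.792, 0.747, 0.228, 0.043, 0.013, 0
R0 = Σ lx·mx = 1.823 → 1.82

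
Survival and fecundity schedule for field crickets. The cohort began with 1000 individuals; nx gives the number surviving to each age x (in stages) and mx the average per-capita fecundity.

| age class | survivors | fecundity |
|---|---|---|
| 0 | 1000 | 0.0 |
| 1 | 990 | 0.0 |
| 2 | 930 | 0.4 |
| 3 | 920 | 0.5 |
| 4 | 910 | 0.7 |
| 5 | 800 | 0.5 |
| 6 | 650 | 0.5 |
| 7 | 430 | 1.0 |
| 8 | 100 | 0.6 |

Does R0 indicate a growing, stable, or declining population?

growing

lx = nx/n0 = nx/1000: 1, 0.99, 0.93, 0.92, 0.91, 0.8, 0.65, 0.43, 0.1
R0 = Σ lx·mx = 0 + 0 + 0.372 + 0.46 + 0.637 + 0.4 + 0.325 + 0.43 + 0.06 = 2.684
R0 > 1, so the population is growing.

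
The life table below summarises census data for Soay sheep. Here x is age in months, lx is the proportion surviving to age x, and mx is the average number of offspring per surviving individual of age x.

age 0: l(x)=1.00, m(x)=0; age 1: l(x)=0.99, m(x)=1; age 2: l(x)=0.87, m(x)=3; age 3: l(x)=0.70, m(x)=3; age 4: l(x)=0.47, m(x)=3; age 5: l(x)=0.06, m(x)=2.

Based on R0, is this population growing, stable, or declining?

R0 = Σ lx·mx = 0 + 0.99 + 2.61 + 2.1 + 1.41 + 0.12 = 7.23
R0 > 1, so the population is growing.

growing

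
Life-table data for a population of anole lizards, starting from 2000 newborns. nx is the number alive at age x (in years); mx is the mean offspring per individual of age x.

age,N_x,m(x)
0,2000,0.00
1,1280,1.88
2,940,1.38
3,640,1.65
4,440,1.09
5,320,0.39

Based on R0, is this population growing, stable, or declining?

lx = nx/n0 = nx/2000: 1, 0.64, 0.47, 0.32, 0.22, 0.16
R0 = Σ lx·mx = 0 + 1.2032 + 0.6486 + 0.528 + 0.2398 + 0.0624 = 2.682
R0 > 1, so the population is growing.

growing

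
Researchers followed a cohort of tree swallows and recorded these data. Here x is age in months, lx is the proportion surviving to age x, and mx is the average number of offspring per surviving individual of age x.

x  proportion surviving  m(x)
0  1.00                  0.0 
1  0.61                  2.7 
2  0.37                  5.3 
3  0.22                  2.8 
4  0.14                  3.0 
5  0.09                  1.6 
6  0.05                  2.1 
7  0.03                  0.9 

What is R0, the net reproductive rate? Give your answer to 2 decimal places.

4.92

lx·mx by age: 0, 1.647, 1.961, 0.616, 0.42, 0.144, 0.105, 0.027
R0 = Σ lx·mx = 4.92 → 4.92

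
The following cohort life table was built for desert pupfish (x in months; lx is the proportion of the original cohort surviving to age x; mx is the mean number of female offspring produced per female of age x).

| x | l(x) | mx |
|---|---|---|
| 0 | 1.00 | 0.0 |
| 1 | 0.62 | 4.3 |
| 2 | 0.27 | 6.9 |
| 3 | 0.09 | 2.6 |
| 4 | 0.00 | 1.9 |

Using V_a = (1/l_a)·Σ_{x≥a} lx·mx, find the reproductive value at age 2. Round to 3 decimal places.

lx·mx for x ≥ 2: 1.863, 0.234, 0 → sum = 2.097
V_2 = 2.097 / l_2 = 2.097 / 0.27 = 7.766667… → 7.767

7.767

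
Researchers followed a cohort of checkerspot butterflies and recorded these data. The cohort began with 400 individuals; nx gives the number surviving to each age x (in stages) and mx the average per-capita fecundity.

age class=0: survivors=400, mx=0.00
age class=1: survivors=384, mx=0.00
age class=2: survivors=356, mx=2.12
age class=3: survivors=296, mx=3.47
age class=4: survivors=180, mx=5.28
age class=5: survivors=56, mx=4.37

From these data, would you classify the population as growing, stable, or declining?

growing

lx = nx/n0 = nx/400: 1, 0.96, 0.89, 0.74, 0.45, 0.14
R0 = Σ lx·mx = 0 + 0 + 1.8868 + 2.5678 + 2.376 + 0.6118 = 7.4424
R0 > 1, so the population is growing.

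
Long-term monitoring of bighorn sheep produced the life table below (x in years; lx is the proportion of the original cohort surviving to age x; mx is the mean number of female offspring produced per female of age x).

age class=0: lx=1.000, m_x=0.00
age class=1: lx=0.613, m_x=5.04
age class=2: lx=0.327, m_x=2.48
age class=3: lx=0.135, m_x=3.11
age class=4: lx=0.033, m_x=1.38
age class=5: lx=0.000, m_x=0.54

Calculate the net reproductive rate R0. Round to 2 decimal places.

lx·mx by age: 0, 3.08952, 0.81096, 0.41985, 0.04554, 0
R0 = Σ lx·mx = 4.36587 → 4.37

4.37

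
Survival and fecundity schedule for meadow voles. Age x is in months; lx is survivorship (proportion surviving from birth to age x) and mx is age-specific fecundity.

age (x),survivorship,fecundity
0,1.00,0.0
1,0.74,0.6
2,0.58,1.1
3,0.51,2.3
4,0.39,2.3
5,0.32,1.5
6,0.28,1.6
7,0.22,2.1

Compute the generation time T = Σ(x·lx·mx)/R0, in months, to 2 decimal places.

lx·mx: 0, 0.444, 0.638, 1.173, 0.897, 0.48, 0.448, 0.462 → R0 = 4.542
x·lx·mx: 0, 0.444, 1.276, 3.519, 3.588, 2.4, 2.688, 3.234 → Σ = 17.149
T = 17.149 / 4.542 = 3.775649… → 3.78

3.78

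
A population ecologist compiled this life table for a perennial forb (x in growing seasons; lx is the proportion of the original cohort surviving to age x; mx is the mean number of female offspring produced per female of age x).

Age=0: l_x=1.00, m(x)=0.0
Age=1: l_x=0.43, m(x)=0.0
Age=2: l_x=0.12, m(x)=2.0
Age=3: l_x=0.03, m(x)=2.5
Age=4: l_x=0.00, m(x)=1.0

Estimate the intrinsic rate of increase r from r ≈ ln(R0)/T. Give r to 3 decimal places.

-0.516

R0 = Σ lx·mx = 0 + 0 + 0.24 + 0.075 + 0 = 0.315
Σ x·lx·mx = 0.705; T = 0.705/0.315 = 2.2381…
r ≈ ln(R0)/T = ln(0.315)/2.2381… = -0.51615… → -0.516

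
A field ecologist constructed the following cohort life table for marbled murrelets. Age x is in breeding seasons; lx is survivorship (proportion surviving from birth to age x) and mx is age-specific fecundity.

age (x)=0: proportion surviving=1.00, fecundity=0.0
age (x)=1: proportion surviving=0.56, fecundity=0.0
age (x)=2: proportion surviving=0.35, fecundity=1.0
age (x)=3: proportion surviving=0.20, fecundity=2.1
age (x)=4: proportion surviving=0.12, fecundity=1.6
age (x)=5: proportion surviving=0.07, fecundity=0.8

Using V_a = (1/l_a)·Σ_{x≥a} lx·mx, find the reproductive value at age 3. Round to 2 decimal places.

lx·mx for x ≥ 3: 0.42, 0.192, 0.056 → sum = 0.668
V_3 = 0.668 / l_3 = 0.668 / 0.2 = 3.34 → 3.34

3.34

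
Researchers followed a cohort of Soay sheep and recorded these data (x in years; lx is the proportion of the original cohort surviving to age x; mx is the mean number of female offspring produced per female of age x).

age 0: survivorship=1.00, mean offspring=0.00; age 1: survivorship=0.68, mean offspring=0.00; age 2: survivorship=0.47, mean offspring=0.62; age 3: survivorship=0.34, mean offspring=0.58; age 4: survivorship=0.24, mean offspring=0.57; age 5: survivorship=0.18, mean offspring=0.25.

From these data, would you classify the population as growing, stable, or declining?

R0 = Σ lx·mx = 0 + 0 + 0.2914 + 0.1972 + 0.1368 + 0.045 = 0.6704
R0 < 1, so the population is declining.

declining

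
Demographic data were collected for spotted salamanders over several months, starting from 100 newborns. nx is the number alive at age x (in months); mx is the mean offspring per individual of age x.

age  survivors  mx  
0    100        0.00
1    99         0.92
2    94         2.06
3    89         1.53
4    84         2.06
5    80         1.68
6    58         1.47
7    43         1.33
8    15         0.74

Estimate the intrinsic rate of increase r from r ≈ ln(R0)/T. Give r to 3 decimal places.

lx = nx/n0 = nx/100: 1, 0.99, 0.94, 0.89, 0.84, 0.8, 0.58, 0.43, 0.15
R0 = Σ lx·mx = 0 + 0.9108 + 1.9364 + 1.3617 + 1.7304 + 1.344 + 0.8526 + 0.5719 + 0.111 = 8.8188
Σ x·lx·mx = 32.5172; T = 32.5172/8.8188 = 3.68726…
r ≈ ln(R0)/T = ln(8.8188)/3.68726… = 0.59038… → 0.590

0.590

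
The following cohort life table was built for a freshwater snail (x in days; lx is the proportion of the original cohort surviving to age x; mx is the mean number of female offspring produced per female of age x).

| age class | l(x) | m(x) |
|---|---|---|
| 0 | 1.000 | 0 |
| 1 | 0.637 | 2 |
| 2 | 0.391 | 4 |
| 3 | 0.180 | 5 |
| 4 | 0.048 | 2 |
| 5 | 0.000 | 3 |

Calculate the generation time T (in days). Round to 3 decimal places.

1.953

lx·mx: 0, 1.274, 1.564, 0.9, 0.096, 0 → R0 = 3.834
x·lx·mx: 0, 1.274, 3.128, 2.7, 0.384, 0 → Σ = 7.486
T = 7.486 / 3.834 = 1.95253… → 1.953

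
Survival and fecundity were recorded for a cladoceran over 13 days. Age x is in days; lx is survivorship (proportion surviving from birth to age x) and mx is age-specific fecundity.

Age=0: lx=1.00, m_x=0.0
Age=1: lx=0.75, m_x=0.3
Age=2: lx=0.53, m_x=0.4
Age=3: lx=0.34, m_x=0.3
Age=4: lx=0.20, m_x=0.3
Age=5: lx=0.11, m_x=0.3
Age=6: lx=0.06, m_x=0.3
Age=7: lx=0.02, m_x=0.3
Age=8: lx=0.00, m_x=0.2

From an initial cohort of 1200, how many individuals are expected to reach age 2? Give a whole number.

636

Expected survivors = N0 · l_2 = 1200 × 0.53 = 636 → 636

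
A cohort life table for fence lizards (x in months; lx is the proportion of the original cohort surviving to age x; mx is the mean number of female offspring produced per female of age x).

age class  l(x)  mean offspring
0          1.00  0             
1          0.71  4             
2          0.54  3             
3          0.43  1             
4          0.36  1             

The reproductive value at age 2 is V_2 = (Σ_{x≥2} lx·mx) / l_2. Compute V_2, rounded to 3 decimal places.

lx·mx for x ≥ 2: 1.62, 0.43, 0.36 → sum = 2.41
V_2 = 2.41 / l_2 = 2.41 / 0.54 = 4.462963… → 4.463

4.463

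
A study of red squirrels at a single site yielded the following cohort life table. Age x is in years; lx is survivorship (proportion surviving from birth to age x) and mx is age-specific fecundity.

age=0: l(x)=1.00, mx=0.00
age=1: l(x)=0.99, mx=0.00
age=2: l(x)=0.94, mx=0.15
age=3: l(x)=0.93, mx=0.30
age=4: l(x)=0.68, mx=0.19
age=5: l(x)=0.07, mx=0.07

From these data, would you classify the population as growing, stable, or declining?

declining

R0 = Σ lx·mx = 0 + 0 + 0.141 + 0.279 + 0.1292 + 0.0049 = 0.5541
R0 < 1, so the population is declining.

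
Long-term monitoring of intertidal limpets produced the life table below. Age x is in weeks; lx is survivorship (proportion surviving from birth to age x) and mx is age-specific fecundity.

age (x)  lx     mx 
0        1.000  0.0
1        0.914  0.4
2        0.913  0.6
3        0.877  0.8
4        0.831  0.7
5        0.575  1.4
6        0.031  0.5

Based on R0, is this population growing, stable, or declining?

R0 = Σ lx·mx = 0 + 0.3656 + 0.5478 + 0.7016 + 0.5817 + 0.805 + 0.0155 = 3.0172
R0 > 1, so the population is growing.

growing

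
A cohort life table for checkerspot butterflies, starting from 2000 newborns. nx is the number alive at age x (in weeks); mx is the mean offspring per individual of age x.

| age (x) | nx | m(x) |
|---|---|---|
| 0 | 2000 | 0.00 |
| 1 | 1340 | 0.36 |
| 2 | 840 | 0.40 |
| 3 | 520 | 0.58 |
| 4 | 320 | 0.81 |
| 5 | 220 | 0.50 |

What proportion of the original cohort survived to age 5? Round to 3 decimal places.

l_5 = n_5/n_0 = 220/2000 = 0.11 → 0.110

0.110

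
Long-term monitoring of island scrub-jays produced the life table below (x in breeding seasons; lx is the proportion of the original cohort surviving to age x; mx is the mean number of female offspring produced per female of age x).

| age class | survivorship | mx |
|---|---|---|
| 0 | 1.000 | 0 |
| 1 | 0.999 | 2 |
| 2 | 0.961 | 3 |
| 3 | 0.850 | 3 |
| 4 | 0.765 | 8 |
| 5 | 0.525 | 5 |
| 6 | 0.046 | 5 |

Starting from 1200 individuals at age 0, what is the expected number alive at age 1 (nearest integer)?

1199

Expected survivors = N0 · l_1 = 1200 × 0.999 = 1198.8 → 1199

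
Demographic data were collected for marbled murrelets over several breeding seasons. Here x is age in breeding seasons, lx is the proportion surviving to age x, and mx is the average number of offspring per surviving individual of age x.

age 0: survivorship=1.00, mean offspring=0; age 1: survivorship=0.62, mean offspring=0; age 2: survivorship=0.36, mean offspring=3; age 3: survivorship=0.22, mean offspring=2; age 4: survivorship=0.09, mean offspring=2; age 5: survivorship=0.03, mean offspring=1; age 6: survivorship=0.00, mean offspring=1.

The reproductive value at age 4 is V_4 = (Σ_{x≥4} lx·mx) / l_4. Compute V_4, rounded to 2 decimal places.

2.33

lx·mx for x ≥ 4: 0.18, 0.03, 0 → sum = 0.21
V_4 = 0.21 / l_4 = 0.21 / 0.09 = 2.333333… → 2.33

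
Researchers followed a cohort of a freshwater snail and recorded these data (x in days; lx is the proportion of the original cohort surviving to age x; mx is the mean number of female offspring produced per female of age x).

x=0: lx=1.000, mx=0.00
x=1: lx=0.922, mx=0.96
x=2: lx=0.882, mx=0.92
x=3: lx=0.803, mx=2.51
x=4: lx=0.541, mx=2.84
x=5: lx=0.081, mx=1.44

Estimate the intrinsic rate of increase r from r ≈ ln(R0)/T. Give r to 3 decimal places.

R0 = Σ lx·mx = 0 + 0.88512 + 0.81144 + 2.01553 + 1.53644 + 0.11664 = 5.36517
Σ x·lx·mx = 15.28355; T = 15.28355/5.36517 = 2.84866…
r ≈ ln(R0)/T = ln(5.36517)/2.84866… = 0.58973… → 0.590

0.590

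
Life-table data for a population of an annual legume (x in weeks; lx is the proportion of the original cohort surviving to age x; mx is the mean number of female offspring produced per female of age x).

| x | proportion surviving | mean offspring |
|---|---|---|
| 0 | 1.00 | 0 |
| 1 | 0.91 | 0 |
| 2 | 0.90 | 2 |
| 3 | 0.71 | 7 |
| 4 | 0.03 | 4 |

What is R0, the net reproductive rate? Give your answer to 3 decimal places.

lx·mx by age: 0, 0, 1.8, 4.97, 0.12
R0 = Σ lx·mx = 6.89 → 6.890

6.890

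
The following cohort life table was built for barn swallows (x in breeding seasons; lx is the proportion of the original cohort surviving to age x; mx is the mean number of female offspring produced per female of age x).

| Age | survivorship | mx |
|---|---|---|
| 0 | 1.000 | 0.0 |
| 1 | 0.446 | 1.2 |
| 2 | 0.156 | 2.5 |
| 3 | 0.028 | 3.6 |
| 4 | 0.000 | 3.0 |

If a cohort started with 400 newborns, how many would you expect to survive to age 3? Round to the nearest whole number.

Expected survivors = N0 · l_3 = 400 × 0.028 = 11.2 → 11

11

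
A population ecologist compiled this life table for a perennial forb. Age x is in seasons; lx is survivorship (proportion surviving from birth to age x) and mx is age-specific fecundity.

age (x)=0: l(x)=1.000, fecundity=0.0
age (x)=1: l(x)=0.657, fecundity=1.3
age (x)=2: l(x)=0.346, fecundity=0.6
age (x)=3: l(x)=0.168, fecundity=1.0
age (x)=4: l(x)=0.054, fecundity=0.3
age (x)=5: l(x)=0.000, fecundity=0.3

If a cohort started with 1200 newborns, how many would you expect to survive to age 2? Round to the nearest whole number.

415

Expected survivors = N0 · l_2 = 1200 × 0.346 = 415.2 → 415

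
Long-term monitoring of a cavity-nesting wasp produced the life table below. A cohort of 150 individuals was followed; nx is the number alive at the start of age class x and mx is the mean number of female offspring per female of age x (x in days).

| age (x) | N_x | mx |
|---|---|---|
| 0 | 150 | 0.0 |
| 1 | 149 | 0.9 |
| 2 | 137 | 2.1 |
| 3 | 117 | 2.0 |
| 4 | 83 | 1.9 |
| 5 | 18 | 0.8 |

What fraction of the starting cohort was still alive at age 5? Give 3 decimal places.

l_5 = n_5/n_0 = 18/150 = 0.12 → 0.120

0.120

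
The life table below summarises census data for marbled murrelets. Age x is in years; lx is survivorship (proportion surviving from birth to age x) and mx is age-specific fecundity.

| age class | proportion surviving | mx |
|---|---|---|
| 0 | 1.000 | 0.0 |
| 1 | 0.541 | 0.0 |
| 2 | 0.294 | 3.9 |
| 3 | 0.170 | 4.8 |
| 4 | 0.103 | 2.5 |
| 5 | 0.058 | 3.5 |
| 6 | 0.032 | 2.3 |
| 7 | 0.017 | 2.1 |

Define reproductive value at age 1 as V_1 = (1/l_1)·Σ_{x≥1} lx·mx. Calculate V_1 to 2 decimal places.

lx·mx for x ≥ 1: 0, 1.1466, 0.816, 0.2575, 0.203, 0.0736, 0.0357 → sum = 2.5324
V_1 = 2.5324 / l_1 = 2.5324 / 0.541 = 4.680961… → 4.68

4.68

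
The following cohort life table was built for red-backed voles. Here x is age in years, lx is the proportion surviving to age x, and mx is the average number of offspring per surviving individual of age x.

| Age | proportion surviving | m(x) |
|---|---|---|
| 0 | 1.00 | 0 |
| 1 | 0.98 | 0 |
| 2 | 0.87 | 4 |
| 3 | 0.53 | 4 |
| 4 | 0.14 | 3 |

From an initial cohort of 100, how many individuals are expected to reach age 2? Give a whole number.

87

Expected survivors = N0 · l_2 = 100 × 0.87 = 87 → 87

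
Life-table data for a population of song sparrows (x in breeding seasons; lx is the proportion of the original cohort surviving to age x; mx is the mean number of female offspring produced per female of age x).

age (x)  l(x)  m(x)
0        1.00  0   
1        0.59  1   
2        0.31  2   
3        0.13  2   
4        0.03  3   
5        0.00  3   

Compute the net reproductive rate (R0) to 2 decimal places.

1.56

lx·mx by age: 0, 0.59, 0.62, 0.26, 0.09, 0
R0 = Σ lx·mx = 1.56 → 1.56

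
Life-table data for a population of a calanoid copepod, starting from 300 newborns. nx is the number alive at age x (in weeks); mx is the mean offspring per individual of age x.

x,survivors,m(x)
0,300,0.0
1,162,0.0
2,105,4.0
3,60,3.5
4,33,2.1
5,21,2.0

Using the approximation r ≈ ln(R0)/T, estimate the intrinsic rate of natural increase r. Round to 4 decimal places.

lx = nx/n0 = nx/300: 1, 0.54, 0.35, 0.2, 0.11, 0.07
R0 = Σ lx·mx = 0 + 0 + 1.4 + 0.7 + 0.231 + 0.14 = 2.471
Σ x·lx·mx = 6.524; T = 6.524/2.471 = 2.64023…
r ≈ ln(R0)/T = ln(2.471)/2.64023… = 0.342631… → 0.3426

0.3426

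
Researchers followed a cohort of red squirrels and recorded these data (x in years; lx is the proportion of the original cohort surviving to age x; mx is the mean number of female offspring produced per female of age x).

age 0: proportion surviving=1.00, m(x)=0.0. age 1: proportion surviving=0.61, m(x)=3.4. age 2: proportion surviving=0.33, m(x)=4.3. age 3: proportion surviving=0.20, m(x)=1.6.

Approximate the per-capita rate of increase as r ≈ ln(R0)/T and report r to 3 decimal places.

R0 = Σ lx·mx = 0 + 2.074 + 1.419 + 0.32 = 3.813
Σ x·lx·mx = 5.872; T = 5.872/3.813 = 1.53999…
r ≈ ln(R0)/T = ln(3.813)/1.53999… = 0.8691… → 0.869

0.869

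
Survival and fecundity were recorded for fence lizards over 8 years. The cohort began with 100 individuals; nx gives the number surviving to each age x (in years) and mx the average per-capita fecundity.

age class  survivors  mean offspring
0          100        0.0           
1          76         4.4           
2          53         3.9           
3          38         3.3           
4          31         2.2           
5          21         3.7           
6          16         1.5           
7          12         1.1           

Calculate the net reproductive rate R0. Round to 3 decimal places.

8.496

lx = nx/n0 = nx/100: 1, 0.76, 0.53, 0.38, 0.31, 0.21, 0.16, 0.12
lx·mx by age: 0, 3.344, 2.067, 1.254, 0.682, 0.777, 0.24, 0.132
R0 = Σ lx·mx = 8.496 → 8.496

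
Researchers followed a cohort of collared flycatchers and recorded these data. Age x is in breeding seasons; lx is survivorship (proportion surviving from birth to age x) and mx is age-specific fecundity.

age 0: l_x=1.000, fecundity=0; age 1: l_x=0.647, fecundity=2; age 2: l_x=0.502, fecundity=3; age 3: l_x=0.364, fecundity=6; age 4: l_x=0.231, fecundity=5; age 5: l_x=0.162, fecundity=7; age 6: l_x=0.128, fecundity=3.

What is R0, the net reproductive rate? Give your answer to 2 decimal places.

7.66

lx·mx by age: 0, 1.294, 1.506, 2.184, 1.155, 1.134, 0.384
R0 = Σ lx·mx = 7.657 → 7.66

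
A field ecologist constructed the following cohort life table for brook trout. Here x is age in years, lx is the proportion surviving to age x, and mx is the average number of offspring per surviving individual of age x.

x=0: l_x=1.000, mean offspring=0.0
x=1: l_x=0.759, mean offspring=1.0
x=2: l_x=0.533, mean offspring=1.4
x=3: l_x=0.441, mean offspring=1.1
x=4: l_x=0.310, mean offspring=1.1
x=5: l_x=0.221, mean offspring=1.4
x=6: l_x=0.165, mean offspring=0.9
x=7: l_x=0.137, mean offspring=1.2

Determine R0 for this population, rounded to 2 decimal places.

2.95

lx·mx by age: 0, 0.759, 0.7462, 0.4851, 0.341, 0.3094, 0.1485, 0.1644
R0 = Σ lx·mx = 2.9536 → 2.95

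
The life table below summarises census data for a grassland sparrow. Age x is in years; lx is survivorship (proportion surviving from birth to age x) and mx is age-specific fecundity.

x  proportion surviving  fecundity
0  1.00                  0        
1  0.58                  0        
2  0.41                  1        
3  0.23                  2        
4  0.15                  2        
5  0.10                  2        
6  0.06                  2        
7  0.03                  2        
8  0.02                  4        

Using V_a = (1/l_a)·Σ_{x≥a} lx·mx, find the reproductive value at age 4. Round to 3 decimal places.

5.067

lx·mx for x ≥ 4: 0.3, 0.2, 0.12, 0.06, 0.08 → sum = 0.76
V_4 = 0.76 / l_4 = 0.76 / 0.15 = 5.066667… → 5.067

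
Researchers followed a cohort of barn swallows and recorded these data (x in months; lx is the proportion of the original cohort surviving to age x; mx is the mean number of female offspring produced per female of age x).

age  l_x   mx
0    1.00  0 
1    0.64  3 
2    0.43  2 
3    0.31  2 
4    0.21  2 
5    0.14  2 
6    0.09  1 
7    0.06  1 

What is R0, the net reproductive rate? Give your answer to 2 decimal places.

4.25

lx·mx by age: 0, 1.92, 0.86, 0.62, 0.42, 0.28, 0.09, 0.06
R0 = Σ lx·mx = 4.25 → 4.25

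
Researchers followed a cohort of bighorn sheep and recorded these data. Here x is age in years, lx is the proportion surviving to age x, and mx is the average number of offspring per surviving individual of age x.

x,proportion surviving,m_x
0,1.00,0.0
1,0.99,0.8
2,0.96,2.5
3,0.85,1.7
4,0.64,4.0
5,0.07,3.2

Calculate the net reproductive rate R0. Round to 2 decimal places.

lx·mx by age: 0, 0.792, 2.4, 1.445, 2.56, 0.224
R0 = Σ lx·mx = 7.421 → 7.42

7.42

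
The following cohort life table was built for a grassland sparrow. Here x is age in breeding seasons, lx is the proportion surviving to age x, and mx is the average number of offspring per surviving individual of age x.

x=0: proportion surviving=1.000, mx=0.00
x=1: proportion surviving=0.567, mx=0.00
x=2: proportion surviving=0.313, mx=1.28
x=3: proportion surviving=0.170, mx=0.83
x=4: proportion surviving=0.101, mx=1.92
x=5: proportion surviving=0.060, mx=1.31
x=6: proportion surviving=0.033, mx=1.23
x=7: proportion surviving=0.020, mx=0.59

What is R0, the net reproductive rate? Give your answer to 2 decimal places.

0.87

lx·mx by age: 0, 0, 0.40064, 0.1411, 0.19392, 0.0786, 0.04059, 0.0118
R0 = Σ lx·mx = 0.86665 → 0.87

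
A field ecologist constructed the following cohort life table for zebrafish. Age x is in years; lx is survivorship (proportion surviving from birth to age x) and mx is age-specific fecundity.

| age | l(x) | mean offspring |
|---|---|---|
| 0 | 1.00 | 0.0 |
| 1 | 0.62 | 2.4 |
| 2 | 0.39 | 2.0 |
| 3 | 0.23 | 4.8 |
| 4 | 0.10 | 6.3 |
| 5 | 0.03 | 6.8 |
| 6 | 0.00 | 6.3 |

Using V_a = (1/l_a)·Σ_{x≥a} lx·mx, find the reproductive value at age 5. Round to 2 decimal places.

lx·mx for x ≥ 5: 0.204, 0 → sum = 0.204
V_5 = 0.204 / l_5 = 0.204 / 0.03 = 6.8 → 6.80

6.80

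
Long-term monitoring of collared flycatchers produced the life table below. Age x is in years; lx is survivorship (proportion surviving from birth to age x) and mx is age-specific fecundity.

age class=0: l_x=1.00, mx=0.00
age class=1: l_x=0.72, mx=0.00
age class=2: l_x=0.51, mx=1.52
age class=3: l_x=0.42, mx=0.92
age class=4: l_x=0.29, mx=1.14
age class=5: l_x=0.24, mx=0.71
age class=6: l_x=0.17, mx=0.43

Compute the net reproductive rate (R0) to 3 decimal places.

lx·mx by age: 0, 0, 0.7752, 0.3864, 0.3306, 0.1704, 0.0731
R0 = Σ lx·mx = 1.7357 → 1.736

1.736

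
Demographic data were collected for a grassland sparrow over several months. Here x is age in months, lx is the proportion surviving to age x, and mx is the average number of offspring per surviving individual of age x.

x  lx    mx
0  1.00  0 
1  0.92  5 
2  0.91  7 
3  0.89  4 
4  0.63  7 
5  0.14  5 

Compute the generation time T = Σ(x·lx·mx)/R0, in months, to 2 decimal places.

2.50

lx·mx: 0, 4.6, 6.37, 3.56, 4.41, 0.7 → R0 = 19.64
x·lx·mx: 0, 4.6, 12.74, 10.68, 17.64, 3.5 → Σ = 49.16
T = 49.16 / 19.64 = 2.503055… → 2.50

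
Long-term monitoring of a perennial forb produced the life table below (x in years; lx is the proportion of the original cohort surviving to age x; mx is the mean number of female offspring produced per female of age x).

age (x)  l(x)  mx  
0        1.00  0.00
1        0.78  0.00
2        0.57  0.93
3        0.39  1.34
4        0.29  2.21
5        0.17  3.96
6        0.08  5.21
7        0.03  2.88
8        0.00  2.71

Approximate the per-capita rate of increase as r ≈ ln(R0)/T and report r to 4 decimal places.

0.2594

R0 = Σ lx·mx = 0 + 0 + 0.5301 + 0.5226 + 0.6409 + 0.6732 + 0.4168 + 0.0864 + 0 = 2.87
Σ x·lx·mx = 11.6632; T = 11.6632/2.87 = 4.06383…
r ≈ ln(R0)/T = ln(2.87)/4.06383… = 0.259438… → 0.2594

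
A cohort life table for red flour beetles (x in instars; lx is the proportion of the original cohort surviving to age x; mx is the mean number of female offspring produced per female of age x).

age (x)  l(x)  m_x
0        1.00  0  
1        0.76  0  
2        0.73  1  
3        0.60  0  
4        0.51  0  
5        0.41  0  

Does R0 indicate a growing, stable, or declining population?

R0 = Σ lx·mx = 0 + 0 + 0.73 + 0 + 0 + 0 = 0.73
R0 < 1, so the population is declining.

declining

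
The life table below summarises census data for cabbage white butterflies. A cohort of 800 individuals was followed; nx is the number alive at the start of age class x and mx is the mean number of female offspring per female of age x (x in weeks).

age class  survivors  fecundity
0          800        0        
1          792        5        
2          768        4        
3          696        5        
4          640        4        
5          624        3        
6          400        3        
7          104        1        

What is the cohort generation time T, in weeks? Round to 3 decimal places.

lx = nx/n0 = nx/800: 1, 0.99, 0.96, 0.87, 0.8, 0.78, 0.5, 0.13
lx·mx: 0, 4.95, 3.84, 4.35, 3.2, 2.34, 1.5, 0.13 → R0 = 20.31
x·lx·mx: 0, 4.95, 7.68, 13.05, 12.8, 11.7, 9, 0.91 → Σ = 60.09
T = 60.09 / 20.31 = 2.958641… → 2.959

2.959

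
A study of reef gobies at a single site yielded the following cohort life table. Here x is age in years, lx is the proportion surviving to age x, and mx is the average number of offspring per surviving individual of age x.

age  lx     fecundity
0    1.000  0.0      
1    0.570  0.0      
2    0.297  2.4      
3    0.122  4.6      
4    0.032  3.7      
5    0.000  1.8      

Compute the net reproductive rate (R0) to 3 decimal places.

1.392

lx·mx by age: 0, 0, 0.7128, 0.5612, 0.1184, 0
R0 = Σ lx·mx = 1.3924 → 1.392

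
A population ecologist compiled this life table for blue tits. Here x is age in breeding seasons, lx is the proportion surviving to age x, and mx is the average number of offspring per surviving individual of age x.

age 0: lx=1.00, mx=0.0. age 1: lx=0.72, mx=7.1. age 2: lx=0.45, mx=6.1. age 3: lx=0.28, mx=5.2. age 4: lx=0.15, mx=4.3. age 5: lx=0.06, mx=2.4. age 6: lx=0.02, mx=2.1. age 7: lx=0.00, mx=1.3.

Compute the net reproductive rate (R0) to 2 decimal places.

lx·mx by age: 0, 5.112, 2.745, 1.456, 0.645, 0.144, 0.042, 0
R0 = Σ lx·mx = 10.144 → 10.14

10.14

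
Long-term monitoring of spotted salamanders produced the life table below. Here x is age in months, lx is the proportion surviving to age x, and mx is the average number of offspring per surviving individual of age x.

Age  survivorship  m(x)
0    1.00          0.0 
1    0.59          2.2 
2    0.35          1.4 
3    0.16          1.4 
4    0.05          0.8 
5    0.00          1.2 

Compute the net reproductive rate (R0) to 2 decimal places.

2.05

lx·mx by age: 0, 1.298, 0.49, 0.224, 0.04, 0
R0 = Σ lx·mx = 2.052 → 2.05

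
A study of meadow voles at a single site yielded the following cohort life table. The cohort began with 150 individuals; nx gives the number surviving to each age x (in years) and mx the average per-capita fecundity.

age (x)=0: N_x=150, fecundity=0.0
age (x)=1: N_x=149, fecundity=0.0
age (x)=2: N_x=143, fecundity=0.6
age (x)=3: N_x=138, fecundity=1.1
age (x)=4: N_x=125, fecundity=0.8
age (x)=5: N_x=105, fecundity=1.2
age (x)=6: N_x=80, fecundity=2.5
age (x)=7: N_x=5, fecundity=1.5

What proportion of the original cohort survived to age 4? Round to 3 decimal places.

l_4 = n_4/n_0 = 125/150 = 0.833333… → 0.833

0.833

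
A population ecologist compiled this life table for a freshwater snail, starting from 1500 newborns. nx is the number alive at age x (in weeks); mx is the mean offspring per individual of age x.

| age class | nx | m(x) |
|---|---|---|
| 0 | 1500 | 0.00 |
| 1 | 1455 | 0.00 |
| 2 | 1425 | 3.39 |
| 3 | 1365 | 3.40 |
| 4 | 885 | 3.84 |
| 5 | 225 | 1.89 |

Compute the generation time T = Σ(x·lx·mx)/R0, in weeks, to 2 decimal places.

2.96

lx = nx/n0 = nx/1500: 1, 0.97, 0.95, 0.91, 0.59, 0.15
lx·mx: 0, 0, 3.2205, 3.094, 2.2656, 0.2835 → R0 = 8.8636
x·lx·mx: 0, 0, 6.441, 9.282, 9.0624, 1.4175 → Σ = 26.2029
T = 26.2029 / 8.8636 = 2.956237… → 2.96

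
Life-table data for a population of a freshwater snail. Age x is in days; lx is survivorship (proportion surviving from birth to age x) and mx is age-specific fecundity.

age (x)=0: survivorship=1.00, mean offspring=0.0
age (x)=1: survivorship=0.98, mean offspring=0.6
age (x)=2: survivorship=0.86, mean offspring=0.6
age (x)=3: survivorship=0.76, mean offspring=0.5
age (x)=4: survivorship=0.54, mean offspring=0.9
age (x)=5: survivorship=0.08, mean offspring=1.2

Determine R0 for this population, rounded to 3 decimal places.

lx·mx by age: 0, 0.588, 0.516, 0.38, 0.486, 0.096
R0 = Σ lx·mx = 2.066 → 2.066

2.066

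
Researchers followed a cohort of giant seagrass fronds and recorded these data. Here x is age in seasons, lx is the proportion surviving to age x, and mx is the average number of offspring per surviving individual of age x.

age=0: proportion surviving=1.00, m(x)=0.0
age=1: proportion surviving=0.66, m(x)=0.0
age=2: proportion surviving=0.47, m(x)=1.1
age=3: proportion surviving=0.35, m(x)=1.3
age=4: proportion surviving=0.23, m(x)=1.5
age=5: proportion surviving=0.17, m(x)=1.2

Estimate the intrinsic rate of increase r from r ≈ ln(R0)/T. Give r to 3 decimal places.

0.133

R0 = Σ lx·mx = 0 + 0 + 0.517 + 0.455 + 0.345 + 0.204 = 1.521
Σ x·lx·mx = 4.799; T = 4.799/1.521 = 3.15516…
r ≈ ln(R0)/T = ln(1.521)/3.15516… = 0.13291… → 0.133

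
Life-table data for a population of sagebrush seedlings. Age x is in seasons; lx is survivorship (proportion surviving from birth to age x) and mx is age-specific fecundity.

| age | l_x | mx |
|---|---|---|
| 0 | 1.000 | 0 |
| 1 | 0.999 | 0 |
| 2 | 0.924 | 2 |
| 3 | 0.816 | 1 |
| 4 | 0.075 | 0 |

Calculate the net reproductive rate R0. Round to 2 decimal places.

2.66

lx·mx by age: 0, 0, 1.848, 0.816, 0
R0 = Σ lx·mx = 2.664 → 2.66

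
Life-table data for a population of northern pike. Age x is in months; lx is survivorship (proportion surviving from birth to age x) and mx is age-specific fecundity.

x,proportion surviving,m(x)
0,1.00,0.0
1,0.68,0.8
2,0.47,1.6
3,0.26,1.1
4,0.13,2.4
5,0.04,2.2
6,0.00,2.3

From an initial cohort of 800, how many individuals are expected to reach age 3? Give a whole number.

Expected survivors = N0 · l_3 = 800 × 0.26 = 208 → 208

208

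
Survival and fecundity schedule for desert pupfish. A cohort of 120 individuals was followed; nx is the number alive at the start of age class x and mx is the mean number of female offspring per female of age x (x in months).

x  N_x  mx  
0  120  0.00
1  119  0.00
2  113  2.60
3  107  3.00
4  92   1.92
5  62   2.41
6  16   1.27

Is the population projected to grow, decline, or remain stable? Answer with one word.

lx = nx/n0 = nx/120: 1, 0.99167…, 0.94167…, 0.89167…, 0.76667…, 0.51667…, 0.13333…
R0 = Σ lx·mx = 0 + 0 + 2.448333… + 2.675… + 1.472… + 1.245167… + 0.169333… = 8.009833…
R0 > 1, so the population is growing.

growing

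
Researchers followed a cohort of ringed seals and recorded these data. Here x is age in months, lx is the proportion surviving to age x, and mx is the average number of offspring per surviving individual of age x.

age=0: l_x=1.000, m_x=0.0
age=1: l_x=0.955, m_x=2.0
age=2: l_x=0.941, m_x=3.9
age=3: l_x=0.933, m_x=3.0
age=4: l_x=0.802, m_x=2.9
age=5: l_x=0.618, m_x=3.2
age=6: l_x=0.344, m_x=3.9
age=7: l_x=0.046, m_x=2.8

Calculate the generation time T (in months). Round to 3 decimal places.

3.235

lx·mx: 0, 1.91, 3.6699, 2.799, 2.3258, 1.9776, 1.3416, 0.1288 → R0 = 14.1527
x·lx·mx: 0, 1.91, 7.3398, 8.397, 9.3032, 9.888, 8.0496, 0.9016 → Σ = 45.7892
T = 45.7892 / 14.1527 = 3.235369… → 3.235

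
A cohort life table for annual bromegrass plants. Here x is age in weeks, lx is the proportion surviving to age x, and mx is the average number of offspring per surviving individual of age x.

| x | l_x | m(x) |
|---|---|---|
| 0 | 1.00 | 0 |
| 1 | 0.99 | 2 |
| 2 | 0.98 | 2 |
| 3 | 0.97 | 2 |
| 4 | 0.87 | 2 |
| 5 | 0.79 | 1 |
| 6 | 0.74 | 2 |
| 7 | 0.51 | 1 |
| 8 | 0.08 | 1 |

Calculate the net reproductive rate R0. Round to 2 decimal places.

10.48

lx·mx by age: 0, 1.98, 1.96, 1.94, 1.74, 0.79, 1.48, 0.51, 0.08
R0 = Σ lx·mx = 10.48 → 10.48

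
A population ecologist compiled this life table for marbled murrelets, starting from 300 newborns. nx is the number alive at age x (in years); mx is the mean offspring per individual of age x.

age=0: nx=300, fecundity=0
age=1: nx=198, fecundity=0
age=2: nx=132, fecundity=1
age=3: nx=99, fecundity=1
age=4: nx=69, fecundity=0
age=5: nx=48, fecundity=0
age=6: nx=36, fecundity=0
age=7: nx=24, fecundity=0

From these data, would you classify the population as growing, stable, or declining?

lx = nx/n0 = nx/300: 1, 0.66, 0.44, 0.33, 0.23, 0.16, 0.12, 0.08
R0 = Σ lx·mx = 0 + 0 + 0.44 + 0.33 + 0 + 0 + 0 + 0 = 0.77
R0 < 1, so the population is declining.

declining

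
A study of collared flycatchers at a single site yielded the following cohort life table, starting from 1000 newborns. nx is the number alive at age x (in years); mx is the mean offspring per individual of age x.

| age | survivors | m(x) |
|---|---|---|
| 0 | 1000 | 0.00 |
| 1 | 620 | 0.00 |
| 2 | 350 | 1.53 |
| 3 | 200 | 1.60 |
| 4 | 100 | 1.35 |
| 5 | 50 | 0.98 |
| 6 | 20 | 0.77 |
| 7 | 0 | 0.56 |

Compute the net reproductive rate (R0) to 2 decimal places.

1.05

lx = nx/n0 = nx/1000: 1, 0.62, 0.35, 0.2, 0.1, 0.05, 0.02, 0
lx·mx by age: 0, 0, 0.5355, 0.32, 0.135, 0.049, 0.0154, 0
R0 = Σ lx·mx = 1.0549 → 1.05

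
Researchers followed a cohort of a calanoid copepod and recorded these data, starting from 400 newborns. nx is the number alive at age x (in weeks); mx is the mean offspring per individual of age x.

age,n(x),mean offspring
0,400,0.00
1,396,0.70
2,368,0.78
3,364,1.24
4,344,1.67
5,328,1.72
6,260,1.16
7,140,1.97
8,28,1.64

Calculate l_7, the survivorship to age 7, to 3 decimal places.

l_7 = n_7/n_0 = 140/400 = 0.35 → 0.350

0.350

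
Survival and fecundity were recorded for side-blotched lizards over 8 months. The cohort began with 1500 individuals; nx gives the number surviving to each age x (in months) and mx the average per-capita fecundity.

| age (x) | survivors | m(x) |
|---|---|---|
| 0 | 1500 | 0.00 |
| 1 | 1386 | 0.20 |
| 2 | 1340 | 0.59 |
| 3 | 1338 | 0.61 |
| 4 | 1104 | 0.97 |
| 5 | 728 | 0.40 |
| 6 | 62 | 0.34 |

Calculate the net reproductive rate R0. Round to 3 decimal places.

lx = nx/n0 = nx/1500: 1, 0.924, 0.89333…, 0.892, 0.736, 0.48533…, 0.04133…
lx·mx by age: 0, 0.1848, 0.527067…, 0.54412, 0.71392, 0.194133…, 0.014053…
R0 = Σ lx·mx = 2.178093… → 2.178

2.178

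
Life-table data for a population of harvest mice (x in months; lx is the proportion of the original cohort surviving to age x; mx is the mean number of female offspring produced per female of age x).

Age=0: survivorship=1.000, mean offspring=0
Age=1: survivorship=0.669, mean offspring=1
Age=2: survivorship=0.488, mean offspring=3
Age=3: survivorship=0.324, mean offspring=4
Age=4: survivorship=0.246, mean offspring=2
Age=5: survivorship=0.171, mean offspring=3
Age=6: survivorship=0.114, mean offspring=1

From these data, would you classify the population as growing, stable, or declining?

growing

R0 = Σ lx·mx = 0 + 0.669 + 1.464 + 1.296 + 0.492 + 0.513 + 0.114 = 4.548
R0 > 1, so the population is growing.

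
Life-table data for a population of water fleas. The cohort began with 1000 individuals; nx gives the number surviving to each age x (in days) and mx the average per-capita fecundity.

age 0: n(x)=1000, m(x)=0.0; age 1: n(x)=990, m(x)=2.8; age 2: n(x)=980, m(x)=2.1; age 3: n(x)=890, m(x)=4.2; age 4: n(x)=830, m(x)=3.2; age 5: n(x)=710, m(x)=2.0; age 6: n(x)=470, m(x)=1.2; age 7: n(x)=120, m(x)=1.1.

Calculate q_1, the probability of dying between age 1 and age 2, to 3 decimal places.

0.010

lx = nx/n0 = nx/1000: 1, 0.99, 0.98, 0.89, 0.83, 0.71, 0.47, 0.12
q_1 = (l_1 − l_2) / l_1 = (0.99 − 0.98) / 0.99
     = 0.01 / 0.99 = 0.010101… → 0.010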